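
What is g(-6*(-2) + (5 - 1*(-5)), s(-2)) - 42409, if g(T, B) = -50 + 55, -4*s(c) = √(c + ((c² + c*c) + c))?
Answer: -42404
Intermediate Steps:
s(c) = -√(2*c + 2*c²)/4 (s(c) = -√(c + ((c² + c*c) + c))/4 = -√(c + ((c² + c²) + c))/4 = -√(c + (2*c² + c))/4 = -√(c + (c + 2*c²))/4 = -√(2*c + 2*c²)/4)
g(T, B) = 5
g(-6*(-2) + (5 - 1*(-5)), s(-2)) - 42409 = 5 - 42409 = -42404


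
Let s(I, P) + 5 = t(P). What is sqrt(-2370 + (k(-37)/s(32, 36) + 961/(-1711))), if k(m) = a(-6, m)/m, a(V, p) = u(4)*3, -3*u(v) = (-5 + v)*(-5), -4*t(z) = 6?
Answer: I*sqrt(1605629122570811)/822991 ≈ 48.689*I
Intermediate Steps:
t(z) = -3/2 (t(z) = -1/4*6 = -3/2)
u(v) = -25/3 + 5*v/3 (u(v) = -(-5 + v)*(-5)/3 = -(25 - 5*v)/3 = -25/3 + 5*v/3)
s(I, P) = -13/2 (s(I, P) = -5 - 3/2 = -13/2)
a(V, p) = -5 (a(V, p) = (-25/3 + (5/3)*4)*3 = (-25/3 + 20/3)*3 = -5/3*3 = -5)
k(m) = -5/m
sqrt(-2370 + (k(-37)/s(32, 36) + 961/(-1711))) = sqrt(-2370 + ((-5/(-37))/(-13/2) + 961/(-1711))) = sqrt(-2370 + (-5*(-1/37)*(-2/13) + 961*(-1/1711))) = sqrt(-2370 + ((5/37)*(-2/13) - 961/1711)) = sqrt(-2370 + (-10/481 - 961/1711)) = sqrt(-2370 - 479351/822991) = sqrt(-1950968021/822991) = I*sqrt(1605629122570811)/822991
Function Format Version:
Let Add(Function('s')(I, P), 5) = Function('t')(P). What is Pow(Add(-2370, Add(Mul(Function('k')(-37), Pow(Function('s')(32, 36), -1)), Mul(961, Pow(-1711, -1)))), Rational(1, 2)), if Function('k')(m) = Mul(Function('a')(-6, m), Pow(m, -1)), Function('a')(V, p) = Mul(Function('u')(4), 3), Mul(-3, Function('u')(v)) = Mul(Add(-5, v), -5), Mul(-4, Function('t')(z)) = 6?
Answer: Mul(Rational(1, 822991), I, Pow(1605629122570811, Rational(1, 2))) ≈ Mul(48.689, I)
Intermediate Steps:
Function('t')(z) = Rational(-3, 2) (Function('t')(z) = Mul(Rational(-1, 4), 6) = Rational(-3, 2))
Function('u')(v) = Add(Rational(-25, 3), Mul(Rational(5, 3), v)) (Function('u')(v) = Mul(Rational(-1, 3), Mul(Add(-5, v), -5)) = Mul(Rational(-1, 3), Add(25, Mul(-5, v))) = Add(Rational(-25, 3), Mul(Rational(5, 3), v)))
Function('s')(I, P) = Rational(-13, 2) (Function('s')(I, P) = Add(-5, Rational(-3, 2)) = Rational(-13, 2))
Function('a')(V, p) = -5 (Function('a')(V, p) = Mul(Add(Rational(-25, 3), Mul(Rational(5, 3), 4)), 3) = Mul(Add(Rational(-25, 3), Rational(20, 3)), 3) = Mul(Rational(-5, 3), 3) = -5)
Function('k')(m) = Mul(-5, Pow(m, -1))
Pow(Add(-2370, Add(Mul(Function('k')(-37), Pow(Function('s')(32, 36), -1)), Mul(961, Pow(-1711, -1)))), Rational(1, 2)) = Pow(Add(-2370, Add(Mul(Mul(-5, Pow(-37, -1)), Pow(Rational(-13, 2), -1)), Mul(961, Pow(-1711, -1)))), Rational(1, 2)) = Pow(Add(-2370, Add(Mul(Mul(-5, Rational(-1, 37)), Rational(-2, 13)), Mul(961, Rational(-1, 1711)))), Rational(1, 2)) = Pow(Add(-2370, Add(Mul(Rational(5, 37), Rational(-2, 13)), Rational(-961, 1711))), Rational(1, 2)) = Pow(Add(-2370, Add(Rational(-10, 481), Rational(-961, 1711))), Rational(1, 2)) = Pow(Add(-2370, Rational(-479351, 822991)), Rational(1, 2)) = Pow(Rational(-1950968021, 822991), Rational(1, 2)) = Mul(Rational(1, 822991), I, Pow(1605629122570811, Rational(1, 2)))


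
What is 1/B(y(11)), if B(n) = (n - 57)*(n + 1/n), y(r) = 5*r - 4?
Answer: -17/5204 ≈ -0.0032667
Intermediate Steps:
y(r) = -4 + 5*r
B(n) = (-57 + n)*(n + 1/n)
1/B(y(11)) = 1/(1 + (-4 + 5*11)² - 57*(-4 + 5*11) - 57/(-4 + 5*11)) = 1/(1 + (-4 + 55)² - 57*(-4 + 55) - 57/(-4 + 55)) = 1/(1 + 51² - 57*51 - 57/51) = 1/(1 + 2601 - 2907 - 57*1/51) = 1/(1 + 2601 - 2907 - 19/17) = 1/(-5204/17) = -17/5204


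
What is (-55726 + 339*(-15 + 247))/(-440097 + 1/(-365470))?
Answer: -8377303340/160842250591 ≈ -0.052084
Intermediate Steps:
(-55726 + 339*(-15 + 247))/(-440097 + 1/(-365470)) = (-55726 + 339*232)/(-440097 - 1/365470) = (-55726 + 78648)/(-160842250591/365470) = 22922*(-365470/160842250591) = -8377303340/160842250591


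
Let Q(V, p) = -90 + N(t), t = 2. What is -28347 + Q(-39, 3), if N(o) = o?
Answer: -28435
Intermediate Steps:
Q(V, p) = -88 (Q(V, p) = -90 + 2 = -88)
-28347 + Q(-39, 3) = -28347 - 88 = -28435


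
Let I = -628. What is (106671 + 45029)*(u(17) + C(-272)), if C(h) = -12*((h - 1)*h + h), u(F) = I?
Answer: -134775741200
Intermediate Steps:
u(F) = -628
C(h) = -12*h - 12*h*(-1 + h) (C(h) = -12*((-1 + h)*h + h) = -12*(h*(-1 + h) + h) = -12*(h + h*(-1 + h)) = -12*h - 12*h*(-1 + h))
(106671 + 45029)*(u(17) + C(-272)) = (106671 + 45029)*(-628 - 12*(-272)²) = 151700*(-628 - 12*73984) = 151700*(-628 - 887808) = 151700*(-888436) = -134775741200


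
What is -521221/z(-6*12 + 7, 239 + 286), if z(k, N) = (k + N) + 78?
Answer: -521221/538 ≈ -968.81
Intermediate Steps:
z(k, N) = 78 + N + k (z(k, N) = (N + k) + 78 = 78 + N + k)
-521221/z(-6*12 + 7, 239 + 286) = -521221/(78 + (239 + 286) + (-6*12 + 7)) = -521221/(78 + 525 + (-72 + 7)) = -521221/(78 + 525 - 65) = -521221/538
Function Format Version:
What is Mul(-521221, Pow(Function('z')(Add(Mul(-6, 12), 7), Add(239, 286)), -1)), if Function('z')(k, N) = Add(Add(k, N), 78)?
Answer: Rational(-521221, 538) ≈ -968.81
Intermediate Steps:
Function('z')(k, N) = Add(78, N, k) (Function('z')(k, N) = Add(Add(N, k), 78) = Add(78, N, k))
Mul(-521221, Pow(Function('z')(Add(Mul(-6, 12), 7), Add(239, 286)), -1)) = Mul(-521221, Pow(Add(78, Add(239, 286), Add(Mul(-6, 12), 7)), -1)) = Mul(-521221, Pow(Add(78, 525, Add(-72, 7)), -1)) = Mul(-521221, Pow(Add(78, 525, -65), -1)) = Mul(-521221, Pow(538, -1)) = Mul(-521221, Rational(1, 538)) = Rational(-521221, 538)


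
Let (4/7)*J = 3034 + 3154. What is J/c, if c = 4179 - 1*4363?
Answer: -10829/184 ≈ -58.853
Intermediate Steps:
c = -184 (c = 4179 - 4363 = -184)
J = 10829 (J = 7*(3034 + 3154)/4 = (7/4)*6188 = 10829)
J/c = 10829/(-184) = 10829*(-1/184) = -10829/184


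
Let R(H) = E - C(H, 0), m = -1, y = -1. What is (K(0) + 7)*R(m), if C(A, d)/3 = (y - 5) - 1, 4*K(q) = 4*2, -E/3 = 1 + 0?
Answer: 162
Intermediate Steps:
E = -3 (E = -3*(1 + 0) = -3*1 = -3)
K(q) = 2 (K(q) = (4*2)/4 = (1/4)*8 = 2)
C(A, d) = -21 (C(A, d) = 3*((-1 - 5) - 1) = 3*(-6 - 1) = 3*(-7) = -21)
R(H) = 18 (R(H) = -3 - 1*(-21) = -3 + 21 = 18)
(K(0) + 7)*R(m) = (2 + 7)*18 = 9*18 = 162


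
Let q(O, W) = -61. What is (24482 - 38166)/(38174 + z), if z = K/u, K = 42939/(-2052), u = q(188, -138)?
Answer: -190317072/530928763 ≈ -0.35846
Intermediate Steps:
u = -61
K = -4771/228 (K = 42939*(-1/2052) = -4771/228 ≈ -20.925)
z = 4771/13908 (z = -4771/228/(-61) = -4771/228*(-1/61) = 4771/13908 ≈ 0.34304)
(24482 - 38166)/(38174 + z) = (24482 - 38166)/(38174 + 4771/13908) = -13684/530928763/13908 = -13684*13908/530928763 = -190317072/530928763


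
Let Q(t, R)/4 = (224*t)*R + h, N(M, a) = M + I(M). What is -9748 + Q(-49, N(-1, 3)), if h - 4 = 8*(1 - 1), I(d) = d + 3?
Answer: -53636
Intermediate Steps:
I(d) = 3 + d
h = 4 (h = 4 + 8*(1 - 1) = 4 + 8*0 = 4 + 0 = 4)
N(M, a) = 3 + 2*M (N(M, a) = M + (3 + M) = 3 + 2*M)
Q(t, R) = 16 + 896*R*t (Q(t, R) = 4*((224*t)*R + 4) = 4*(224*R*t + 4) = 4*(4 + 224*R*t) = 16 + 896*R*t)
-9748 + Q(-49, N(-1, 3)) = -9748 + (16 + 896*(3 + 2*(-1))*(-49)) = -9748 + (16 + 896*(3 - 2)*(-49)) = -9748 + (16 + 896*1*(-49)) = -9748 + (16 - 43904) = -9748 - 43888 = -53636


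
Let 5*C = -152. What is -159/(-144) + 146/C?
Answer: -3373/912 ≈ -3.6985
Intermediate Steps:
C = -152/5 (C = (1/5)*(-152) = -152/5 ≈ -30.400)
-159/(-144) + 146/C = -159/(-144) + 146/(-152/5) = -159*(-1/144) + 146*(-5/152) = 53/48 - 365/76 = -3373/912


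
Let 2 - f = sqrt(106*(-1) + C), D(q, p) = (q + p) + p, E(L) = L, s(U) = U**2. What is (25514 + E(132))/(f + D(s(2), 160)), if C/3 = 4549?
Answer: 8360596/92735 + 25646*sqrt(13541)/92735 ≈ 122.34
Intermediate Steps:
C = 13647 (C = 3*4549 = 13647)
D(q, p) = q + 2*p (D(q, p) = (p + q) + p = q + 2*p)
f = 2 - sqrt(13541) (f = 2 - sqrt(106*(-1) + 13647) = 2 - sqrt(-106 + 13647) = 2 - sqrt(13541) ≈ -114.37)
(25514 + E(132))/(f + D(s(2), 160)) = (25514 + 132)/((2 - sqrt(13541)) + (2**2 + 2*160)) = 25646/((2 - sqrt(13541)) + (4 + 320)) = 25646/((2 - sqrt(13541)) + 324) = 25646/(326 - sqrt(13541))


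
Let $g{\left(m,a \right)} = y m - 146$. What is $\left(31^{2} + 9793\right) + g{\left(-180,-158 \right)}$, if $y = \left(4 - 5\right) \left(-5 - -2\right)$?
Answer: $10068$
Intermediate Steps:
$y = 3$ ($y = - (-5 + 2) = \left(-1\right) \left(-3\right) = 3$)
$g{\left(m,a \right)} = -146 + 3 m$ ($g{\left(m,a \right)} = 3 m - 146 = -146 + 3 m$)
$\left(31^{2} + 9793\right) + g{\left(-180,-158 \right)} = \left(31^{2} + 9793\right) + \left(-146 + 3 \left(-180\right)\right) = \left(961 + 9793\right) - 686 = 10754 - 686 = 10068$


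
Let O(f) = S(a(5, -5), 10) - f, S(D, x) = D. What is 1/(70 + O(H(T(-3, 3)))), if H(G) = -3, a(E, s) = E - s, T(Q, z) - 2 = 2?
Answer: 1/83 ≈ 0.012048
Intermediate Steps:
T(Q, z) = 4 (T(Q, z) = 2 + 2 = 4)
O(f) = 10 - f (O(f) = (5 - 1*(-5)) - f = (5 + 5) - f = 10 - f)
1/(70 + O(H(T(-3, 3)))) = 1/(70 + (10 - 1*(-3))) = 1/(70 + (10 + 3)) = 1/(70 + 13) = 1/83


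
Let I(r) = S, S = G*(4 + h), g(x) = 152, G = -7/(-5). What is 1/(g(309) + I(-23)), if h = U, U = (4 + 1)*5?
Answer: 5/963 ≈ 0.0051921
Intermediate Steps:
G = 7/5 (G = -7*(-1/5) = 7/5 ≈ 1.4000)
U = 25 (U = 5*5 = 25)
h = 25
S = 203/5 (S = 7*(4 + 25)/5 = (7/5)*29 = 203/5 ≈ 40.600)
I(r) = 203/5
1/(g(309) + I(-23)) = 1/(152 + 203/5) = 1/(963/5) = 5/963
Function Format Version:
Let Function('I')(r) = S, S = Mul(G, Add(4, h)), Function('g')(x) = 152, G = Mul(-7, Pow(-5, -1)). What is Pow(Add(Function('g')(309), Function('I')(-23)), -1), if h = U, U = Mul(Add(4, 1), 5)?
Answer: Rational(5, 963) ≈ 0.0051921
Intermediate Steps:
G = Rational(7, 5) (G = Mul(-7, Rational(-1, 5)) = Rational(7, 5) ≈ 1.4000)
U = 25 (U = Mul(5, 5) = 25)
h = 25
S = Rational(203, 5) (S = Mul(Rational(7, 5), Add(4, 25)) = Mul(Rational(7, 5), 29) = Rational(203, 5) ≈ 40.600)
Function('I')(r) = Rational(203, 5)
Pow(Add(Function('g')(309), Function('I')(-23)), -1) = Pow(Add(152, Rational(203, 5)), -1) = Pow(Rational(963, 5), -1) = Rational(5, 963)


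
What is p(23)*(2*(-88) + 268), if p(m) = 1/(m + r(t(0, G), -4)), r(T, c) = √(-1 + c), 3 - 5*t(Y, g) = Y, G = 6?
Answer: 1058/267 - 46*I*√5/267 ≈ 3.9625 - 0.38524*I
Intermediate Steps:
t(Y, g) = ⅗ - Y/5
p(m) = 1/(m + I*√5) (p(m) = 1/(m + √(-1 - 4)) = 1/(m + √(-5)) = 1/(m + I*√5))
p(23)*(2*(-88) + 268) = (2*(-88) + 268)/(23 + I*√5) = (-176 + 268)/(23 + I*√5) = 92/(23 + I*√5)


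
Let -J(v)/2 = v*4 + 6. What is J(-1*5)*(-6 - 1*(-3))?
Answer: -84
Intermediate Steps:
J(v) = -12 - 8*v (J(v) = -2*(v*4 + 6) = -2*(4*v + 6) = -2*(6 + 4*v) = -12 - 8*v)
J(-1*5)*(-6 - 1*(-3)) = (-12 - (-8)*5)*(-6 - 1*(-3)) = (-12 - 8*(-5))*(-6 + 3) = (-12 + 40)*(-3) = 28*(-3) = -84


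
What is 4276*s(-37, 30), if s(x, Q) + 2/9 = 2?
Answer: 68416/9 ≈ 7601.8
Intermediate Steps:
s(x, Q) = 16/9 (s(x, Q) = -2/9 + 2 = 16/9)
4276*s(-37, 30) = 4276*(16/9) = 68416/9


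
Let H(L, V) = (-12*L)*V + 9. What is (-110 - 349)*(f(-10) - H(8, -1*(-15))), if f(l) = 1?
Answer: -657288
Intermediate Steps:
H(L, V) = 9 - 12*L*V (H(L, V) = -12*L*V + 9 = 9 - 12*L*V)
(-110 - 349)*(f(-10) - H(8, -1*(-15))) = (-110 - 349)*(1 - (9 - 12*8*(-1*(-15)))) = -459*(1 - (9 - 12*8*15)) = -459*(1 - (9 - 1440)) = -459*(1 - 1*(-1431)) = -459*(1 + 1431) = -459*1432 = -657288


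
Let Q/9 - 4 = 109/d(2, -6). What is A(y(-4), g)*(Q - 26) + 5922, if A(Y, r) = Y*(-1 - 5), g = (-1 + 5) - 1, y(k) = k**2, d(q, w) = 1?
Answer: -89214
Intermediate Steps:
g = 3 (g = 4 - 1 = 3)
A(Y, r) = -6*Y (A(Y, r) = Y*(-6) = -6*Y)
Q = 1017 (Q = 36 + 9*(109/1) = 36 + 9*(109*1) = 36 + 9*109 = 36 + 981 = 1017)
A(y(-4), g)*(Q - 26) + 5922 = (-6*(-4)**2)*(1017 - 26) + 5922 = -6*16*991 + 5922 = -96*991 + 5922 = -95136 + 5922 = -89214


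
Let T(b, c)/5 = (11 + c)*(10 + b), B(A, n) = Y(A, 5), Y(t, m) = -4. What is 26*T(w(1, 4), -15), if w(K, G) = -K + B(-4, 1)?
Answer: -2600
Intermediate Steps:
B(A, n) = -4
w(K, G) = -4 - K (w(K, G) = -K - 4 = -4 - K)
T(b, c) = 5*(10 + b)*(11 + c) (T(b, c) = 5*((11 + c)*(10 + b)) = 5*((10 + b)*(11 + c)) = 5*(10 + b)*(11 + c))
26*T(w(1, 4), -15) = 26*(550 + 50*(-15) + 55*(-4 - 1*1) + 5*(-4 - 1*1)*(-15)) = 26*(550 - 750 + 55*(-4 - 1) + 5*(-4 - 1)*(-15)) = 26*(550 - 750 + 55*(-5) + 5*(-5)*(-15)) = 26*(550 - 750 - 275 + 375) = 26*(-100) = -2600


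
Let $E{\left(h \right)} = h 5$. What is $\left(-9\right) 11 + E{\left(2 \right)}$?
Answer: $-89$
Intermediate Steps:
$E{\left(h \right)} = 5 h$
$\left(-9\right) 11 + E{\left(2 \right)} = \left(-9\right) 11 + 5 \cdot 2 = -99 + 10 = -89$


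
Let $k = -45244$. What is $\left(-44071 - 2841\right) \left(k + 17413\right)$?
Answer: $1305607872$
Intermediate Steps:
$\left(-44071 - 2841\right) \left(k + 17413\right) = \left(-44071 - 2841\right) \left(-45244 + 17413\right) = \left(-46912\right) \left(-27831\right) = 1305607872$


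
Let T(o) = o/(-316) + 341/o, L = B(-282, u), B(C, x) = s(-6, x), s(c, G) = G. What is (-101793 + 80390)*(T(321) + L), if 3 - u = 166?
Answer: 353777742259/101436 ≈ 3.4877e+6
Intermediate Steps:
u = -163 (u = 3 - 1*166 = 3 - 166 = -163)
B(C, x) = x
L = -163
T(o) = 341/o - o/316 (T(o) = o*(-1/316) + 341/o = -o/316 + 341/o = 341/o - o/316)
(-101793 + 80390)*(T(321) + L) = (-101793 + 80390)*((341/321 - 1/316*321) - 163) = -21403*((341*(1/321) - 321/316) - 163) = -21403*((341/321 - 321/316) - 163) = -21403*(4715/101436 - 163) = -21403*(-16529353/101436) = 353777742259/101436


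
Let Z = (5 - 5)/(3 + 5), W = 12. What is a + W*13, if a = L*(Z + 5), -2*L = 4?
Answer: 146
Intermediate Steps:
L = -2 (L = -1/2*4 = -2)
Z = 0 (Z = 0/8 = 0*(1/8) = 0)
a = -10 (a = -2*(0 + 5) = -2*5 = -10)
a + W*13 = -10 + 12*13 = -10 + 156 = 146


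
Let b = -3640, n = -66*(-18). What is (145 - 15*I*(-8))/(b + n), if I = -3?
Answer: 215/2452 ≈ 0.087684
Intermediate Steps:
n = 1188
(145 - 15*I*(-8))/(b + n) = (145 - 15*(-3)*(-8))/(-3640 + 1188) = (145 + 45*(-8))/(-2452) = (145 - 360)*(-1/2452) = -215*(-1/2452) = 215/2452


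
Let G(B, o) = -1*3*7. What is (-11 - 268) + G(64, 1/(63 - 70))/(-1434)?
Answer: -133355/478 ≈ -278.99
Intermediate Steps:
G(B, o) = -21 (G(B, o) = -3*7 = -21)
(-11 - 268) + G(64, 1/(63 - 70))/(-1434) = (-11 - 268) - 21/(-1434) = -279 - 21*(-1/1434) = -279 + 7/478 = -133355/478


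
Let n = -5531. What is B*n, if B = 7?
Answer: -38717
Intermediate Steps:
B*n = 7*(-5531) = -38717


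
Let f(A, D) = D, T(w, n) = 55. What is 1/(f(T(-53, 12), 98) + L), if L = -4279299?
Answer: -1/4279201 ≈ -2.3369e-7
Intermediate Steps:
1/(f(T(-53, 12), 98) + L) = 1/(98 - 4279299) = 1/(-4279201) = -1/4279201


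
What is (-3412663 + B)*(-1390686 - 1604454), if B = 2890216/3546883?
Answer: 36254113504081424820/3546883 ≈ 1.0221e+13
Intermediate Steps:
B = 2890216/3546883 (B = 2890216*(1/3546883) = 2890216/3546883 ≈ 0.81486)
(-3412663 + B)*(-1390686 - 1604454) = (-3412663 + 2890216/3546883)*(-1390686 - 1604454) = -12104313489213/3546883*(-2995140) = 36254113504081424820/3546883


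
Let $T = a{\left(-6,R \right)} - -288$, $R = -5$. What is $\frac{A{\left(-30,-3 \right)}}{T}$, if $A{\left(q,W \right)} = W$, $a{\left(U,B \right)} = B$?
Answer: $- \frac{3}{283} \approx -0.010601$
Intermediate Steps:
$T = 283$ ($T = -5 - -288 = -5 + 288 = 283$)
$\frac{A{\left(-30,-3 \right)}}{T} = - \frac{3}{283}$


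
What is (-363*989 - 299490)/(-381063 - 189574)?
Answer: 658497/570637 ≈ 1.1540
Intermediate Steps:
(-363*989 - 299490)/(-381063 - 189574) = (-359007 - 299490)/(-570637) = -658497*(-1/570637) = 658497/570637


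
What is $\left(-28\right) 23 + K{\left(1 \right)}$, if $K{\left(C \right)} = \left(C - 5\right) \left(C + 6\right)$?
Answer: $-672$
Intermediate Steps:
$K{\left(C \right)} = \left(-5 + C\right) \left(6 + C\right)$
$\left(-28\right) 23 + K{\left(1 \right)} = \left(-28\right) 23 + \left(-30 + 1 + 1^{2}\right) = -644 + \left(-30 + 1 + 1\right) = -644 - 28 = -672$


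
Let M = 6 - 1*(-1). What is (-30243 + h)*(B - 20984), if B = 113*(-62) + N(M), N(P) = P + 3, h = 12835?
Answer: 487075840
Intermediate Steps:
M = 7 (M = 6 + 1 = 7)
N(P) = 3 + P
B = -6996 (B = 113*(-62) + (3 + 7) = -7006 + 10 = -6996)
(-30243 + h)*(B - 20984) = (-30243 + 12835)*(-6996 - 20984) = -17408*(-27980) = 487075840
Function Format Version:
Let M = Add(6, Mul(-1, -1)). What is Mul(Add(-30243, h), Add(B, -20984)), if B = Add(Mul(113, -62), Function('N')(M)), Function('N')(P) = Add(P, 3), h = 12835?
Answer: 487075840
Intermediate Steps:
M = 7 (M = Add(6, 1) = 7)
Function('N')(P) = Add(3, P)
B = -6996 (B = Add(Mul(113, -62), Add(3, 7)) = Add(-7006, 10) = -6996)
Mul(Add(-30243, h), Add(B, -20984)) = Mul(Add(-30243, 12835), Add(-6996, -20984)) = Mul(-17408, -27980) = 487075840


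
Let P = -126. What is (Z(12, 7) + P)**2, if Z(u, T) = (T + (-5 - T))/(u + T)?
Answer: 5755201/361 ≈ 15942.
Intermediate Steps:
Z(u, T) = -5/(T + u)
(Z(12, 7) + P)**2 = (-5/(7 + 12) - 126)**2 = (-5/19 - 126)**2 = (-2399/19)**2 = 5755201/361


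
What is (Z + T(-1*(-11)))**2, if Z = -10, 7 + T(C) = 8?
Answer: 81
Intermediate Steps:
T(C) = 1 (T(C) = -7 + 8 = 1)
(Z + T(-1*(-11)))**2 = (-10 + 1)**2 = (-9)**2 = 81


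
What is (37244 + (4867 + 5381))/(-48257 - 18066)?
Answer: -47492/66323 ≈ -0.71607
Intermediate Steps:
(37244 + (4867 + 5381))/(-48257 - 18066) = (37244 + 10248)/(-66323) = 47492*(-1/66323) = -47492/66323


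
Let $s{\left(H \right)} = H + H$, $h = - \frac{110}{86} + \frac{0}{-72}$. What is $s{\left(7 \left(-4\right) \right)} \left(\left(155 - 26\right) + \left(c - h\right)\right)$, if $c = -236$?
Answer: $\frac{254576}{43} \approx 5920.4$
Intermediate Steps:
$h = - \frac{55}{43}$ ($h = \left(-110\right) \frac{1}{86} + 0 \left(- \frac{1}{72}\right) = - \frac{55}{43} + 0 = - \frac{55}{43} \approx -1.2791$)
$s{\left(H \right)} = 2 H$
$s{\left(7 \left(-4\right) \right)} \left(\left(155 - 26\right) + \left(c - h\right)\right) = 2 \cdot 7 \left(-4\right) \left(\left(155 - 26\right) - \frac{10093}{43}\right) = 2 \left(-28\right) \left(129 + \left(-236 + \frac{55}{43}\right)\right) = - 56 \left(129 - \frac{10093}{43}\right) = \left(-56\right) \left(- \frac{4546}{43}\right) = \frac{254576}{43}$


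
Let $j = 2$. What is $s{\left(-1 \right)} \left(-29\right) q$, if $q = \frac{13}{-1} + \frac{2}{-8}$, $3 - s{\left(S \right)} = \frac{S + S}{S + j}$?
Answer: $\frac{7685}{4} \approx 1921.3$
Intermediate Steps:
$s{\left(S \right)} = 3 - \frac{2 S}{2 + S}$ ($s{\left(S \right)} = 3 - \frac{S + S}{S + 2} = 3 - \frac{2 S}{2 + S}$)
$q = - \frac{53}{4}$ ($q = 13 \left(-1\right) + 2 \left(- \frac{1}{8}\right) = -13 - \frac{1}{4} = - \frac{53}{4} \approx -13.25$)
$s{\left(-1 \right)} \left(-29\right) q = \frac{6 - 1}{2 - 1} \left(-29\right) \left(- \frac{53}{4}\right) = 1^{-1} \cdot 5 \left(-29\right) \left(- \frac{53}{4}\right) = 1 \cdot 5 \left(-29\right) \left(- \frac{53}{4}\right) = 5 \left(-29\right) \left(- \frac{53}{4}\right) = \left(-145\right) \left(- \frac{53}{4}\right) = \frac{7685}{4}$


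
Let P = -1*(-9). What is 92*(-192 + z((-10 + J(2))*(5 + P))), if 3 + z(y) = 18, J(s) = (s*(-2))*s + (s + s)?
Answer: -16284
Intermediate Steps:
J(s) = -2*s² + 2*s (J(s) = (-2*s)*s + 2*s = -2*s² + 2*s)
P = 9
z(y) = 15 (z(y) = -3 + 18 = 15)
92*(-192 + z((-10 + J(2))*(5 + P))) = 92*(-192 + 15) = 92*(-177) = -16284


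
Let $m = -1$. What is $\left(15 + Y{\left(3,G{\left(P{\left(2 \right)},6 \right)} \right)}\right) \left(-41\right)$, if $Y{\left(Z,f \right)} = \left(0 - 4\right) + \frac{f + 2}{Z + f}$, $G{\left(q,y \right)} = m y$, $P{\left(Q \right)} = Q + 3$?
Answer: $- \frac{1517}{3} \approx -505.67$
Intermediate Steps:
$P{\left(Q \right)} = 3 + Q$
$G{\left(q,y \right)} = - y$
$Y{\left(Z,f \right)} = -4 + \frac{2 + f}{Z + f}$
$\left(15 + Y{\left(3,G{\left(P{\left(2 \right)},6 \right)} \right)}\right) \left(-41\right) = \left(15 + \frac{2 - 12 - 3 \left(\left(-1\right) 6\right)}{3 - 6}\right) \left(-41\right) = \left(15 + \frac{2 - 12 - -18}{3 - 6}\right) \left(-41\right) = \left(15 + \frac{2 - 12 + 18}{-3}\right) \left(-41\right) = \left(15 - \frac{8}{3}\right) \left(-41\right) = \frac{37}{3} \left(-41\right) = - \frac{1517}{3}$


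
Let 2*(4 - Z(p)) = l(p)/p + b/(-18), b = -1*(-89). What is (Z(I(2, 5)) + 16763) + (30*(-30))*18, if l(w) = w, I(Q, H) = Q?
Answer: 20483/36 ≈ 568.97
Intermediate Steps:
b = 89
Z(p) = 215/36 (Z(p) = 4 - (p/p + 89/(-18))/2 = 4 - (1 + 89*(-1/18))/2 = 4 - (1 - 89/18)/2 = 4 - ½*(-71/18) = 4 + 71/36 = 215/36)
(Z(I(2, 5)) + 16763) + (30*(-30))*18 = (215/36 + 16763) + (30*(-30))*18 = 603683/36 - 900*18 = 603683/36 - 16200 = 20483/36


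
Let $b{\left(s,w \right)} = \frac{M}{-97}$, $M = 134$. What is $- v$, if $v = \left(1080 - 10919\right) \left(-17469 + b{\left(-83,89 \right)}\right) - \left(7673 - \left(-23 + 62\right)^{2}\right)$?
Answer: $- \frac{16672838309}{97} \approx -1.7189 \cdot 10^{8}$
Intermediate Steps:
$b{\left(s,w \right)} = - \frac{134}{97}$ ($b{\left(s,w \right)} = \frac{134}{-97} = 134 \left(- \frac{1}{97}\right) = - \frac{134}{97}$)
$v = \frac{16672838309}{97}$ ($v = \left(1080 - 10919\right) \left(-17469 - \frac{134}{97}\right) - \left(7673 - \left(-23 + 62\right)^{2}\right) = \left(-9839\right) \left(- \frac{1694627}{97}\right) - \left(7673 - 1521\right) = \frac{16673435053}{97} + \left(\left(1521 - 446\right) - 7227\right) = \frac{16673435053}{97} + \left(1075 - 7227\right) = \frac{16673435053}{97} - 6152 = \frac{16672838309}{97} \approx 1.7189 \cdot 10^{8}$)
$- v = \left(-1\right) \frac{16672838309}{97} = - \frac{16672838309}{97}$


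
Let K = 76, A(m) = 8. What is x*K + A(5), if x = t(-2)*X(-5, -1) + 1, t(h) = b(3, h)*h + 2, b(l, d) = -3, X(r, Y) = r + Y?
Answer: -3564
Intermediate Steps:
X(r, Y) = Y + r
t(h) = 2 - 3*h (t(h) = -3*h + 2 = 2 - 3*h)
x = -47 (x = (2 - 3*(-2))*(-1 - 5) + 1 = (2 + 6)*(-6) + 1 = 8*(-6) + 1 = -48 + 1 = -47)
x*K + A(5) = -47*76 + 8 = -3572 + 8 = -3564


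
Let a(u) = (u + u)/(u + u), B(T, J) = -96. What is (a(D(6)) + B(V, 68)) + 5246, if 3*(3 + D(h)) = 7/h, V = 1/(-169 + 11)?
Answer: 5151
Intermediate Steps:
V = -1/158 (V = 1/(-158) = -1/158 ≈ -0.0063291)
D(h) = -3 + 7/(3*h) (D(h) = -3 + (7/h)/3 = -3 + 7/(3*h))
a(u) = 1 (a(u) = (2*u)/((2*u)) = (2*u)*(1/(2*u)) = 1)
(a(D(6)) + B(V, 68)) + 5246 = (1 - 96) + 5246 = -95 + 5246 = 5151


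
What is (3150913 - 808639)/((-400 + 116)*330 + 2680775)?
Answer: 2342274/2587055 ≈ 0.90538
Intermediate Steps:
(3150913 - 808639)/((-400 + 116)*330 + 2680775) = 2342274/(-284*330 + 2680775) = 2342274/(-93720 + 2680775) = 2342274/2587055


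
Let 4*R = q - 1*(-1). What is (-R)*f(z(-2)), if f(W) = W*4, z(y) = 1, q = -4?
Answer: 3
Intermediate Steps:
f(W) = 4*W
R = -¾ (R = (-4 - 1*(-1))/4 = (-4 + 1)/4 = (¼)*(-3) = -¾ ≈ -0.75000)
(-R)*f(z(-2)) = (-1*(-¾))*(4*1) = (¾)*4 = 3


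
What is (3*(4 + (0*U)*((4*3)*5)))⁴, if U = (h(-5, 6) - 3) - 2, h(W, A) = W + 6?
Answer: 20736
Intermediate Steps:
h(W, A) = 6 + W
U = -4 (U = ((6 - 5) - 3) - 2 = (1 - 3) - 2 = -2 - 2 = -4)
(3*(4 + (0*U)*((4*3)*5)))⁴ = (3*(4 + (0*(-4))*((4*3)*5)))⁴ = (3*(4 + 0*(12*5)))⁴ = (3*(4 + 0*60))⁴ = (3*(4 + 0))⁴ = (3*4)⁴ = 12⁴ = 20736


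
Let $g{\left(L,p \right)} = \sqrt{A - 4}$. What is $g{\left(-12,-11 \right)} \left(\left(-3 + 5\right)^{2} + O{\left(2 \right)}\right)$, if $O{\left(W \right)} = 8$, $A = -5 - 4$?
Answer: $12 i \sqrt{13} \approx 43.267 i$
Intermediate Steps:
$A = -9$
$g{\left(L,p \right)} = i \sqrt{13}$ ($g{\left(L,p \right)} = \sqrt{-9 - 4} = \sqrt{-13} = i \sqrt{13}$)
$g{\left(-12,-11 \right)} \left(\left(-3 + 5\right)^{2} + O{\left(2 \right)}\right) = i \sqrt{13} \left(\left(-3 + 5\right)^{2} + 8\right) = i \sqrt{13} \left(2^{2} + 8\right) = i \sqrt{13} \left(4 + 8\right) = i \sqrt{13} \cdot 12 = 12 i \sqrt{13}$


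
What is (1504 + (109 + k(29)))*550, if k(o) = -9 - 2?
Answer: 881100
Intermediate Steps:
k(o) = -11
(1504 + (109 + k(29)))*550 = (1504 + (109 - 11))*550 = (1504 + 98)*550 = 1602*550 = 881100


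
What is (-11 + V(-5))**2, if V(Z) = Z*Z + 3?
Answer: 289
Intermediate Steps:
V(Z) = 3 + Z**2 (V(Z) = Z**2 + 3 = 3 + Z**2)
(-11 + V(-5))**2 = (-11 + (3 + (-5)**2))**2 = (-11 + (3 + 25))**2 = (-11 + 28)**2 = 17**2 = 289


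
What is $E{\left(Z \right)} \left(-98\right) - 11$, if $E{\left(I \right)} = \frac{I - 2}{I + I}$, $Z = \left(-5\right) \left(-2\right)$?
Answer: $- \frac{251}{5} \approx -50.2$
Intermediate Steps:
$Z = 10$
$E{\left(I \right)} = \frac{-2 + I}{2 I}$
$E{\left(Z \right)} \left(-98\right) - 11 = \frac{-2 + 10}{2 \cdot 10} \left(-98\right) - 11 = \frac{1}{2} \cdot \frac{1}{10} \cdot 8 \left(-98\right) - 11 = \frac{2}{5} \left(-98\right) - 11 = - \frac{196}{5} - 11 = - \frac{251}{5}$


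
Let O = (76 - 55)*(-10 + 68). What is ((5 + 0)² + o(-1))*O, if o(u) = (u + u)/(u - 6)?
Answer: 30798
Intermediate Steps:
o(u) = 2*u/(-6 + u) (o(u) = (2*u)/(-6 + u) = 2*u/(-6 + u))
O = 1218 (O = 21*58 = 1218)
((5 + 0)² + o(-1))*O = ((5 + 0)² + 2*(-1)/(-6 - 1))*1218 = (5² + 2*(-1)/(-7))*1218 = (25 + 2*(-1)*(-⅐))*1218 = (25 + 2/7)*1218 = (177/7)*1218 = 30798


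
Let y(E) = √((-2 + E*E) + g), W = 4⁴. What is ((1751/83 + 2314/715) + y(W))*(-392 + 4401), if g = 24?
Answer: 445315711/4565 + 4009*√65558 ≈ 1.1240e+6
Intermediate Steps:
W = 256
y(E) = √(22 + E²) (y(E) = √((-2 + E*E) + 24) = √((-2 + E²) + 24) = √(22 + E²))
((1751/83 + 2314/715) + y(W))*(-392 + 4401) = ((1751/83 + 2314/715) + √(22 + 256²))*(-392 + 4401) = ((1751*(1/83) + 2314*(1/715)) + √(22 + 65536))*4009 = ((1751/83 + 178/55) + √65558)*4009 = (111079/4565 + √65558)*4009 = 445315711/4565 + 4009*√65558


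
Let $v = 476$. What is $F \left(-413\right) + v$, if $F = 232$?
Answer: $-95340$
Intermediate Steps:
$F \left(-413\right) + v = 232 \left(-413\right) + 476 = -95816 + 476 = -95340$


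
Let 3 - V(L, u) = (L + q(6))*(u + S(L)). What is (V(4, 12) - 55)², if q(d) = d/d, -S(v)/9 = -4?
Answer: 85264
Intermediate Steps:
S(v) = 36 (S(v) = -9*(-4) = 36)
q(d) = 1
V(L, u) = 3 - (1 + L)*(36 + u) (V(L, u) = 3 - (L + 1)*(u + 36) = 3 - (1 + L)*(36 + u))
(V(4, 12) - 55)² = ((-33 - 1*12 - 36*4 - 1*4*12) - 55)² = ((-33 - 12 - 144 - 48) - 55)² = (-237 - 55)² = (-292)² = 85264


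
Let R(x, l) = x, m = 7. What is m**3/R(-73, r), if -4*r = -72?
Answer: -343/73 ≈ -4.6986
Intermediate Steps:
r = 18 (r = -1/4*(-72) = 18)
m**3/R(-73, r) = 7**3/(-73) = 343*(-1/73) = -343/73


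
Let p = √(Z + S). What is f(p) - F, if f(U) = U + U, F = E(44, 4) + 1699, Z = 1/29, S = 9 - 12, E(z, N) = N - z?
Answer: -1659 + 2*I*√2494/29 ≈ -1659.0 + 3.4441*I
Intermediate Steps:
S = -3
Z = 1/29 ≈ 0.034483
F = 1659 (F = (4 - 1*44) + 1699 = (4 - 44) + 1699 = -40 + 1699 = 1659)
p = I*√2494/29 (p = √(1/29 - 3) = √(-86/29) = I*√2494/29 ≈ 1.7221*I)
f(U) = 2*U
f(p) - F = 2*(I*√2494/29) - 1*1659 = 2*I*√2494/29 - 1659 = -1659 + 2*I*√2494/29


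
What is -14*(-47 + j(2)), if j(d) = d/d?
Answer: 644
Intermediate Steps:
j(d) = 1
-14*(-47 + j(2)) = -14*(-47 + 1) = -14*(-46) = 644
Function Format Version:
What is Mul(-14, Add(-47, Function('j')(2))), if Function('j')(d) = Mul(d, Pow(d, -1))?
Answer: 644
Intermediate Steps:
Function('j')(d) = 1
Mul(-14, Add(-47, Function('j')(2))) = Mul(-14, Add(-47, 1)) = Mul(-14, -46) = 644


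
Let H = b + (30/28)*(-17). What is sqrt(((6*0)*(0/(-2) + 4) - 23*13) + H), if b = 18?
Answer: I*sqrt(58646)/14 ≈ 17.298*I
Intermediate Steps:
H = -3/14 (H = 18 + (30/28)*(-17) = 18 + (30*(1/28))*(-17) = 18 + (15/14)*(-17) = 18 - 255/14 = -3/14 ≈ -0.21429)
sqrt(((6*0)*(0/(-2) + 4) - 23*13) + H) = sqrt(((6*0)*(0/(-2) + 4) - 23*13) - 3/14) = sqrt((0*(0*(-1/2) + 4) - 299) - 3/14) = sqrt((0*(0 + 4) - 299) - 3/14) = sqrt((0*4 - 299) - 3/14) = sqrt((0 - 299) - 3/14) = sqrt(-299 - 3/14) = sqrt(-4189/14) = I*sqrt(58646)/14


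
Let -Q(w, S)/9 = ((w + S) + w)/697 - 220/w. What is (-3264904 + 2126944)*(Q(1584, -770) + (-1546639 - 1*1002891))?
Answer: 2022203989688670/697 ≈ 2.9013e+12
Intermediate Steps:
Q(w, S) = 1980/w - 18*w/697 - 9*S/697 (Q(w, S) = -9*(((w + S) + w)/697 - 220/w) = -9*(((S + w) + w)*(1/697) - 220/w) = -9*((S + 2*w)*(1/697) - 220/w) = -9*((S/697 + 2*w/697) - 220/w) = -9*(-220/w + S/697 + 2*w/697) = 1980/w - 18*w/697 - 9*S/697)
(-3264904 + 2126944)*(Q(1584, -770) + (-1546639 - 1*1002891)) = (-3264904 + 2126944)*((9/697)*(153340 - 1*1584*(-770 + 2*1584))/1584 + (-1546639 - 1*1002891)) = -1137960*((9/697)*(1/1584)*(153340 - 1*1584*(-770 + 3168)) + (-1546639 - 1002891)) = -1137960*((9/697)*(1/1584)*(153340 - 1*1584*2398) - 2549530) = -1137960*((9/697)*(1/1584)*(153340 - 3798432) - 2549530) = -1137960*((9/697)*(1/1584)*(-3645092) - 2549530) = -1137960*(-82843/2788 - 2549530) = -1137960*(-7108172483/2788) = 2022203989688670/697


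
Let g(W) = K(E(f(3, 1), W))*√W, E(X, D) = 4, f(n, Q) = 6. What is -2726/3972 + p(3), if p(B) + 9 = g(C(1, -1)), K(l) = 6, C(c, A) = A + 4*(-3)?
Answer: -19237/1986 + 6*I*√13 ≈ -9.6863 + 21.633*I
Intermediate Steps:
C(c, A) = -12 + A (C(c, A) = A - 12 = -12 + A)
g(W) = 6*√W
p(B) = -9 + 6*I*√13 (p(B) = -9 + 6*√(-12 - 1) = -9 + 6*√(-13) = -9 + 6*(I*√13) = -9 + 6*I*√13)
-2726/3972 + p(3) = -2726/3972 + (-9 + 6*I*√13) = -2726*1/3972 + (-9 + 6*I*√13) = -1363/1986 + (-9 + 6*I*√13) = -19237/1986 + 6*I*√13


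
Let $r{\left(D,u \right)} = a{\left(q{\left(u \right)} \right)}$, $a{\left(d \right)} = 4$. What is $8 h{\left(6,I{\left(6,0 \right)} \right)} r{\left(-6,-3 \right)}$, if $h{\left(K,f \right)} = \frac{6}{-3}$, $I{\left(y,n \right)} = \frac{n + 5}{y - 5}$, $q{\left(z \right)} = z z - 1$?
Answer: $-64$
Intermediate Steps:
$q{\left(z \right)} = -1 + z^{2}$ ($q{\left(z \right)} = z^{2} - 1 = -1 + z^{2}$)
$r{\left(D,u \right)} = 4$
$I{\left(y,n \right)} = \frac{5 + n}{-5 + y}$
$h{\left(K,f \right)} = -2$ ($h{\left(K,f \right)} = 6 \left(- \frac{1}{3}\right) = -2$)
$8 h{\left(6,I{\left(6,0 \right)} \right)} r{\left(-6,-3 \right)} = 8 \left(-2\right) 4 = \left(-16\right) 4 = -64$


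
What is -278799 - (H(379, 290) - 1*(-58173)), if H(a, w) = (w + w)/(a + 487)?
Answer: -145909166/433 ≈ -3.3697e+5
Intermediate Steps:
H(a, w) = 2*w/(487 + a) (H(a, w) = (2*w)/(487 + a) = 2*w/(487 + a))
-278799 - (H(379, 290) - 1*(-58173)) = -278799 - (2*290/(487 + 379) - 1*(-58173)) = -278799 - (2*290/866 + 58173) = -278799 - (2*290*(1/866) + 58173) = -278799 - (290/433 + 58173) = -278799 - 1*25189199/433 = -278799 - 25189199/433 = -145909166/433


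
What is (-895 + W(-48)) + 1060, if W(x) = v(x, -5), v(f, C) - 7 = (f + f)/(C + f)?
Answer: 9212/53 ≈ 173.81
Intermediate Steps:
v(f, C) = 7 + 2*f/(C + f) (v(f, C) = 7 + (f + f)/(C + f) = 7 + (2*f)/(C + f) = 7 + 2*f/(C + f))
W(x) = (-35 + 9*x)/(-5 + x) (W(x) = (7*(-5) + 9*x)/(-5 + x) = (-35 + 9*x)/(-5 + x))
(-895 + W(-48)) + 1060 = (-895 + (-35 + 9*(-48))/(-5 - 48)) + 1060 = (-895 + (-35 - 432)/(-53)) + 1060 = (-895 - 1/53*(-467)) + 1060 = (-895 + 467/53) + 1060 = -46968/53 + 1060 = 9212/53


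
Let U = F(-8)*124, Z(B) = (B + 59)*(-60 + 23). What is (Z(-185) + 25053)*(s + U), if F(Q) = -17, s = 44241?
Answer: 1251982095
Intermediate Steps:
Z(B) = -2183 - 37*B (Z(B) = (59 + B)*(-37) = -2183 - 37*B)
U = -2108 (U = -17*124 = -2108)
(Z(-185) + 25053)*(s + U) = ((-2183 - 37*(-185)) + 25053)*(44241 - 2108) = ((-2183 + 6845) + 25053)*42133 = (4662 + 25053)*42133 = 29715*42133 = 1251982095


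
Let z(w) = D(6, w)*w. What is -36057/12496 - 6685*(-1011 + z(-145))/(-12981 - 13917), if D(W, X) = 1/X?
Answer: -42670489393/168058704 ≈ -253.90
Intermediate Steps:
z(w) = 1 (z(w) = w/w = 1)
-36057/12496 - 6685*(-1011 + z(-145))/(-12981 - 13917) = -36057/12496 - 6685*(-1011 + 1)/(-12981 - 13917) = -36057*1/12496 - 6685/((-26898/(-1010))) = -36057/12496 - 6685/((-26898*(-1/1010))) = -36057/12496 - 6685/13449/505 = -36057/12496 - 6685*505/13449 = -36057/12496 - 3375925/13449 = -42670489393/168058704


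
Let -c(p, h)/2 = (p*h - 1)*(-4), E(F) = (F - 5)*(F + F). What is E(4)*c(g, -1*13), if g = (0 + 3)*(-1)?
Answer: -2432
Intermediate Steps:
E(F) = 2*F*(-5 + F) (E(F) = (-5 + F)*(2*F) = 2*F*(-5 + F))
g = -3 (g = 3*(-1) = -3)
c(p, h) = -8 + 8*h*p (c(p, h) = -2*(p*h - 1)*(-4) = -2*(h*p - 1)*(-4) = -2*(-1 + h*p)*(-4) = -2*(4 - 4*h*p) = -8 + 8*h*p)
E(4)*c(g, -1*13) = (2*4*(-5 + 4))*(-8 + 8*(-1*13)*(-3)) = (2*4*(-1))*(-8 + 8*(-13)*(-3)) = -8*(-8 + 312) = -8*304 = -2432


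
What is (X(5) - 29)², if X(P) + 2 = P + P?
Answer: 441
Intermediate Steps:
X(P) = -2 + 2*P (X(P) = -2 + (P + P) = -2 + 2*P)
(X(5) - 29)² = ((-2 + 2*5) - 29)² = ((-2 + 10) - 29)² = (8 - 29)² = (-21)² = 441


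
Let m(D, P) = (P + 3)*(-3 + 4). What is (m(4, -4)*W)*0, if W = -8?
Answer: 0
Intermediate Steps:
m(D, P) = 3 + P (m(D, P) = (3 + P)*1 = 3 + P)
(m(4, -4)*W)*0 = ((3 - 4)*(-8))*0 = -1*(-8)*0 = 8*0 = 0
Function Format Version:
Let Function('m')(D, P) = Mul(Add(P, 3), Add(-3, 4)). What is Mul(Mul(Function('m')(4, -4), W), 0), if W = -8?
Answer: 0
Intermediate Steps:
Function('m')(D, P) = Add(3, P) (Function('m')(D, P) = Mul(Add(3, P), 1) = Add(3, P))
Mul(Mul(Function('m')(4, -4), W), 0) = Mul(Mul(Add(3, -4), -8), 0) = Mul(Mul(-1, -8), 0) = Mul(8, 0) = 0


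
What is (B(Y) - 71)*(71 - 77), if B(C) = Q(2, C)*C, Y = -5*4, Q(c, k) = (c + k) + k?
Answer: -4134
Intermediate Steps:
Q(c, k) = c + 2*k
Y = -20
B(C) = C*(2 + 2*C) (B(C) = (2 + 2*C)*C = C*(2 + 2*C))
(B(Y) - 71)*(71 - 77) = (2*(-20)*(1 - 20) - 71)*(71 - 77) = (2*(-20)*(-19) - 71)*(-6) = (760 - 71)*(-6) = 689*(-6) = -4134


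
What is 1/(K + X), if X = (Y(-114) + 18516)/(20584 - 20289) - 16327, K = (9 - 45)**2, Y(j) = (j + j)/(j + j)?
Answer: -295/4415628 ≈ -6.6808e-5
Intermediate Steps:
Y(j) = 1 (Y(j) = (2*j)/((2*j)) = (2*j)*(1/(2*j)) = 1)
K = 1296 (K = (-36)**2 = 1296)
X = -4797948/295 (X = (1 + 18516)/(20584 - 20289) - 16327 = 18517/295 - 16327 = -4797948/295 ≈ -16264.)
1/(K + X) = 1/(1296 - 4797948/295) = 1/(-4415628/295) = -295/4415628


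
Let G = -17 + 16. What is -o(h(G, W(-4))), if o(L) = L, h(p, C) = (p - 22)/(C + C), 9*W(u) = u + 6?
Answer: 207/4 ≈ 51.750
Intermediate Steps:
W(u) = ⅔ + u/9 (W(u) = (u + 6)/9 = (6 + u)/9 = ⅔ + u/9)
G = -1
h(p, C) = (-22 + p)/(2*C) (h(p, C) = (-22 + p)/((2*C)) = (-22 + p)*(1/(2*C)) = (-22 + p)/(2*C))
-o(h(G, W(-4))) = -(-22 - 1)/(2*(⅔ + (⅑)*(-4))) = -(-23)/(2*(⅔ - 4/9)) = -(-23)/(2*2/9) = -9*(-23)/(2*2) = -1*(-207/4) = 207/4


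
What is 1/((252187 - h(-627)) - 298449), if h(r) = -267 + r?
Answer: -1/45368 ≈ -2.2042e-5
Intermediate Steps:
1/((252187 - h(-627)) - 298449) = 1/((252187 - (-267 - 627)) - 298449) = 1/((252187 - 1*(-894)) - 298449) = 1/((252187 + 894) - 298449) = 1/(253081 - 298449) = 1/(-45368) = -1/45368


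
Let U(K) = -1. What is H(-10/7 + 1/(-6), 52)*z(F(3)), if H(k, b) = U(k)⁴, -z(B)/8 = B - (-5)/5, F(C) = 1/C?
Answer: -32/3 ≈ -10.667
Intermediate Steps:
z(B) = -8 - 8*B (z(B) = -8*(B - (-5)/5) = -8*(B - 1*(-1)) = -8*(B + 1) = -8*(1 + B) = -8 - 8*B)
H(k, b) = 1 (H(k, b) = (-1)⁴ = 1)
H(-10/7 + 1/(-6), 52)*z(F(3)) = 1*(-8 - 8/3) = 1*(-32/3) = -32/3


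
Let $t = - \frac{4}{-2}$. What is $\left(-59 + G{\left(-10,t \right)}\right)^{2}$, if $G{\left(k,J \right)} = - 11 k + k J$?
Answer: $961$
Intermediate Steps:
$t = 2$ ($t = \left(-4\right) \left(- \frac{1}{2}\right) = 2$)
$G{\left(k,J \right)} = - 11 k + J k$
$\left(-59 + G{\left(-10,t \right)}\right)^{2} = \left(-59 - 10 \left(-11 + 2\right)\right)^{2} = \left(-59 - -90\right)^{2} = \left(-59 + 90\right)^{2} = 31^{2} = 961$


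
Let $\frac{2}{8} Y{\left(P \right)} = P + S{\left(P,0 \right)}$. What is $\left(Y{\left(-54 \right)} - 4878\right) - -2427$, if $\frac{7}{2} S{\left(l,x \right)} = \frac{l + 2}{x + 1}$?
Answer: $- \frac{19085}{7} \approx -2726.4$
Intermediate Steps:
$S{\left(l,x \right)} = \frac{2 \left(2 + l\right)}{7 \left(1 + x\right)}$ ($S{\left(l,x \right)} = \frac{2 \frac{l + 2}{x + 1}}{7} = \frac{2 \frac{2 + l}{1 + x}}{7} = \frac{2 \left(2 + l\right)}{7 \left(1 + x\right)}$)
$Y{\left(P \right)} = \frac{16}{7} + \frac{36 P}{7}$ ($Y{\left(P \right)} = 4 \left(P + \frac{2 \left(2 + P\right)}{7 \left(1 + 0\right)}\right) = 4 \left(P + \frac{2 \left(2 + P\right)}{7 \cdot 1}\right) = 4 \left(P + \frac{2}{7} \cdot 1 \left(2 + P\right)\right) = 4 \left(P + \left(\frac{4}{7} + \frac{2 P}{7}\right)\right) = 4 \left(\frac{4}{7} + \frac{9 P}{7}\right) = \frac{16}{7} + \frac{36 P}{7}$)
$\left(Y{\left(-54 \right)} - 4878\right) - -2427 = \left(\left(\frac{16}{7} + \frac{36}{7} \left(-54\right)\right) - 4878\right) - -2427 = \left(\left(\frac{16}{7} - \frac{1944}{7}\right) - 4878\right) + 2427 = \left(- \frac{1928}{7} - 4878\right) + 2427 = - \frac{36074}{7} + 2427 = - \frac{19085}{7}$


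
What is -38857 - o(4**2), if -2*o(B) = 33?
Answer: -77681/2 ≈ -38841.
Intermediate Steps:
o(B) = -33/2 (o(B) = -1/2*33 = -33/2)
-38857 - o(4**2) = -38857 - 1*(-33/2) = -38857 + 33/2 = -77681/2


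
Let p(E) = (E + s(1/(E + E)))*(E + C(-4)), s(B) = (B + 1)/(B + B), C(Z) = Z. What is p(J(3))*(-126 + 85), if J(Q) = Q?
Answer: 533/2 ≈ 266.50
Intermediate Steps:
s(B) = (1 + B)/(2*B) (s(B) = (1 + B)/((2*B)) = (1 + B)*(1/(2*B)) = (1 + B)/(2*B))
p(E) = (-4 + E)*(E + E*(1 + 1/(2*E))) (p(E) = (E + (1 + 1/(E + E))/(2*(1/(E + E))))*(E - 4) = (E + (1 + 1/(2*E))/(2*(1/(2*E))))*(-4 + E) = (E + (1 + 1/(2*E))/(2*((1/(2*E)))))*(-4 + E) = (E + (2*E)*(1 + 1/(2*E))/2)*(-4 + E) = (E + E*(1 + 1/(2*E)))*(-4 + E) = (-4 + E)*(E + E*(1 + 1/(2*E))))
p(J(3))*(-126 + 85) = (-2 + 2*3² - 15/2*3)*(-126 + 85) = (-2 + 2*9 - 45/2)*(-41) = (-2 + 18 - 45/2)*(-41) = -13/2*(-41) = 533/2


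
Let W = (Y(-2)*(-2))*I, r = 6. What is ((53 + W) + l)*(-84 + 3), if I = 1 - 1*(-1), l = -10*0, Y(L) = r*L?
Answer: -8181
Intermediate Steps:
Y(L) = 6*L
l = 0
I = 2 (I = 1 + 1 = 2)
W = 48 (W = ((6*(-2))*(-2))*2 = -12*(-2)*2 = 24*2 = 48)
((53 + W) + l)*(-84 + 3) = ((53 + 48) + 0)*(-84 + 3) = (101 + 0)*(-81) = 101*(-81) = -8181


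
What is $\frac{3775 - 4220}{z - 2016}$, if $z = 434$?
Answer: $\frac{445}{1582} \approx 0.28129$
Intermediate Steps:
$\frac{3775 - 4220}{z - 2016} = \frac{3775 - 4220}{434 - 2016} = - \frac{445}{-1582} = \left(-445\right) \left(- \frac{1}{1582}\right) = \frac{445}{1582}$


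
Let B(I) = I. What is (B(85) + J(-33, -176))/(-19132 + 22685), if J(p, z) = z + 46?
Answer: -45/3553 ≈ -0.012665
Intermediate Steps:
J(p, z) = 46 + z
(B(85) + J(-33, -176))/(-19132 + 22685) = (85 + (46 - 176))/(-19132 + 22685) = (85 - 130)/3553 = -45*1/3553 = -45/3553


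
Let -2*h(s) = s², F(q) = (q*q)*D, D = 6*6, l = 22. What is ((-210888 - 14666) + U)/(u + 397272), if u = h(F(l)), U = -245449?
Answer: 157001/50466872 ≈ 0.0031110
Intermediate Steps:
D = 36
F(q) = 36*q² (F(q) = (q*q)*36 = q²*36 = 36*q²)
h(s) = -s²/2
u = -151797888 (u = -(36*22²)²/2 = -(36*484)²/2 = -½*17424² = -½*303595776 = -151797888)
((-210888 - 14666) + U)/(u + 397272) = ((-210888 - 14666) - 245449)/(-151797888 + 397272) = (-225554 - 245449)/(-151400616) = -471003*(-1/151400616) = 157001/50466872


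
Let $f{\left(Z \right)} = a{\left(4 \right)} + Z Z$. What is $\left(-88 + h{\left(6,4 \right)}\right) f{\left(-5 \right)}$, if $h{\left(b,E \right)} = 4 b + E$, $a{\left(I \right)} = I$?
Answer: $-1740$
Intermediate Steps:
$h{\left(b,E \right)} = E + 4 b$
$f{\left(Z \right)} = 4 + Z^{2}$ ($f{\left(Z \right)} = 4 + Z Z = 4 + Z^{2}$)
$\left(-88 + h{\left(6,4 \right)}\right) f{\left(-5 \right)} = \left(-88 + \left(4 + 4 \cdot 6\right)\right) \left(4 + \left(-5\right)^{2}\right) = \left(-88 + \left(4 + 24\right)\right) \left(4 + 25\right) = \left(-88 + 28\right) 29 = \left(-60\right) 29 = -1740$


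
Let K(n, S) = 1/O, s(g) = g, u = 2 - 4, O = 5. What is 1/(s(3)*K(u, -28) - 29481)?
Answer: -5/147402 ≈ -3.3921e-5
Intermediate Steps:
u = -2
K(n, S) = ⅕ (K(n, S) = 1/5 = ⅕)
1/(s(3)*K(u, -28) - 29481) = 1/(3*(⅕) - 29481) = 1/(⅗ - 29481) = 1/(-147402/5) = -5/147402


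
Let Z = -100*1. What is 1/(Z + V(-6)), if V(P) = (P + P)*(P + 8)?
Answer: -1/124 ≈ -0.0080645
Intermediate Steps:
V(P) = 2*P*(8 + P) (V(P) = (2*P)*(8 + P) = 2*P*(8 + P))
Z = -100
1/(Z + V(-6)) = 1/(-100 + 2*(-6)*(8 - 6)) = 1/(-100 + 2*(-6)*2) = 1/(-100 - 24) = 1/(-124) = -1/124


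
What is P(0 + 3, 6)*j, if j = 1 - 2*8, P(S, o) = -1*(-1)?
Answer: -15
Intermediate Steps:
P(S, o) = 1
j = -15 (j = 1 - 16 = -15)
P(0 + 3, 6)*j = 1*(-15) = -15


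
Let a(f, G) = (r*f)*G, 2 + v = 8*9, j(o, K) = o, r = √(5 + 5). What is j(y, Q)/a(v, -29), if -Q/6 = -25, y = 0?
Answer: 0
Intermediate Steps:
Q = 150 (Q = -6*(-25) = 150)
r = √10 ≈ 3.1623
v = 70 (v = -2 + 8*9 = -2 + 72 = 70)
a(f, G) = G*f*√10 (a(f, G) = (√10*f)*G = (f*√10)*G = G*f*√10)
j(y, Q)/a(v, -29) = 0/((-29*70*√10)) = 0/((-2030*√10)) = 0*(-√10/20300) = 0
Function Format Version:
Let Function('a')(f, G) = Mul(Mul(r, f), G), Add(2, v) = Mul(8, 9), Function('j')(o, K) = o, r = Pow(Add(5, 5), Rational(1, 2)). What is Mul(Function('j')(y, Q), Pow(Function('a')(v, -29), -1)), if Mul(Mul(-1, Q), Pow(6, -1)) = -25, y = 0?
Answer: 0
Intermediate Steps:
Q = 150 (Q = Mul(-6, -25) = 150)
r = Pow(10, Rational(1, 2)) ≈ 3.1623
v = 70 (v = Add(-2, Mul(8, 9)) = Add(-2, 72) = 70)
Function('a')(f, G) = Mul(G, f, Pow(10, Rational(1, 2))) (Function('a')(f, G) = Mul(Mul(Pow(10, Rational(1, 2)), f), G) = Mul(Mul(f, Pow(10, Rational(1, 2))), G) = Mul(G, f, Pow(10, Rational(1, 2))))
Mul(Function('j')(y, Q), Pow(Function('a')(v, -29), -1)) = Mul(0, Pow(Mul(-29, 70, Pow(10, Rational(1, 2))), -1)) = Mul(0, Pow(Mul(-2030, Pow(10, Rational(1, 2))), -1)) = Mul(0, Mul(Rational(-1, 20300), Pow(10, Rational(1, 2)))) = 0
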